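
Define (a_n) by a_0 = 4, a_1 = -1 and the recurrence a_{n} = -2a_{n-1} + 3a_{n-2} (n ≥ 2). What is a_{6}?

The ordinary generating function has denominator 1 + 2q - 3q^2.
Iterating the recurrence: a_0,…,a_{6} = 4, -1, 14, -31, 104, -301, 914.

914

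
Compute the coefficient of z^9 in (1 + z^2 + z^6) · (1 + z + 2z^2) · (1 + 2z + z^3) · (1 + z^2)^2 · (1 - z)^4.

(1 + z^2 + z^6) has coefficients 1,0,1,0,0,0,1 for degrees 0…6.
(1 + z + 2z^2) has coefficients 1,1,2,0,0,0,0,0,0,0 for degrees 0…9.
Multiplying by (1 + 2z + z^3) gives running coefficients 1,3,4,5,1,2,0,0,0,0 for degrees 0…9.
Multiplying by (1 + z^2)^2 gives running coefficients 1,3,6,11,10,15,6,9,1,2 for degrees 0…9.
Finally multiplying by (1 - z)^4, the product of all factors after the first has coefficients 1,-1,0,1,-9,20,-32,46,-49,43 for degrees 0…9.
[z^9] = 1·43 + 1·46 + 1·1 = 90.

90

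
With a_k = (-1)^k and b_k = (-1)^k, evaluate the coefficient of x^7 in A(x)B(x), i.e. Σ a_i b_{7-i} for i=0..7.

Write out a_i and b_{7-i} for i = 0,…,7 and sum the products.
Σ = 1·(-1) − 1·1 + 1·(-1) − 1·1 + 1·(-1) − 1·1 + 1·(-1) − 1·1 = -8.

-8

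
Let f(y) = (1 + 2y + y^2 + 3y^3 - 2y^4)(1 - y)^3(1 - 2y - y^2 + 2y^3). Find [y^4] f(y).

-20

(1 + 2y + y^2 + 3y^3 - 2y^4) has coefficients 1,2,1,3,-2 for degrees 0…4.
(1 - y)^3 has coefficients 1,-3,3,-1,0 for degrees 0…4.
Finally multiplying by (1 - 2y - y^2 + 2y^3), the product of all factors after the first has coefficients 1,-5,8,-2,-7 for degrees 0…4.
[y^4] = 1·(-7) + 2·(-2) + 1·8 + 3·(-5) − 2·1 = -20.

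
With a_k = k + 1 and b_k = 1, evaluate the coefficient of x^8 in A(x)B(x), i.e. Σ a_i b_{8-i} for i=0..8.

This is [x^8] in the product of the two ordinary generating functions.
Σ = 1·1 + 2·1 + 3·1 + 4·1 + 5·1 + 6·1 + 7·1 + 8·1 + 9·1 = 45.

45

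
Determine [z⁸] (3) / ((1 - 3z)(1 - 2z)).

The denominator gives the recurrence a_n = 5a_(n−1) − 6a_(n−2) for n ≥ 2; the numerator fixes a_0 = 3, a_1 = 15.
Iterating: 3, 15, 57, 195, 633, 1995, 6177, 18915, 57513, so a_8 = 57513.

57513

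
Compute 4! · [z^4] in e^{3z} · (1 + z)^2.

The EGF product rule gives c_4 = Σ_{k_1+k_2=4} C(4; k_1,k_2) · ∏ g_i(k_i), where e^{3z} gives (3)^k; (1+z)^2 gives the falling factorial (2)_k.
g_1(k) for k = 0…4: 1, 3, 9, 27, 81.
g_2(k) for k = 0…4: 1, 2, 2, 0, 0.
c_4 = Σ_k C(4,k)·g_1(k)·g_2(4−k) = 6·9·2 + 4·27·2 + 1·81·1 = 108 + 216 + 81 = 405.

405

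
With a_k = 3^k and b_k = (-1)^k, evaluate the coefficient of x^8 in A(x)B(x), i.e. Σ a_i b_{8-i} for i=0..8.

4921

Write out a_i and b_{8-i} for i = 0,…,8 and sum the products.
Σ = 1·1 + 3·(-1) + 9·1 + 27·(-1) + 81·1 + 243·(-1) + 729·1 + 2187·(-1) + 6561·1 = 4921.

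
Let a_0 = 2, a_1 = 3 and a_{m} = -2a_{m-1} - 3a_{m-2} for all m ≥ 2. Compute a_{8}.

The ordinary generating function has denominator 1 + 2x + 3x^2.
Iterating the recurrence: a_0,…,a_{8} = 2, 3, -12, 15, 6, -57, 96, -21, -246.

-246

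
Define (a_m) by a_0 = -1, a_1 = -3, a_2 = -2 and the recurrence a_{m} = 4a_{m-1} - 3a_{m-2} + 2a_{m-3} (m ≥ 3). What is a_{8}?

-616

The ordinary generating function has denominator 1 - 4y + 3y^2 - 2y^3.
Iterating the recurrence: a_0,…,a_{8} = -1, -3, -2, -1, -4, -17, -58, -189, -616.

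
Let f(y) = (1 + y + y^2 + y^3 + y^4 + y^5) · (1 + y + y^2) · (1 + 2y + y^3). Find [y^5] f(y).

12

(1 + y + y^2 + y^3 + y^4 + y^5) has coefficients 1,1,1,1,1,1 for degrees 0…5.
(1 + y + y^2) has coefficients 1,1,1,0,0,0 for degrees 0…5.
Finally multiplying by (1 + 2y + y^3), the product of all factors after the first has coefficients 1,3,3,3,1,1 for degrees 0…5.
[y^5] = 1·1 + 1·1 + 1·3 + 1·3 + 1·3 + 1·1 = 12.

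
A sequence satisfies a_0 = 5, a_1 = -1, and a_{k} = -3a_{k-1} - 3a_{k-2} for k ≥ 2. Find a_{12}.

The ordinary generating function has denominator 1 + 3q + 3q^2.
Iterating the recurrence: a_0,…,a_{12} = 5, -1, -12, 39, -81, 126, -135, 27, 324, -1053, 2187, -3402, 3645.

3645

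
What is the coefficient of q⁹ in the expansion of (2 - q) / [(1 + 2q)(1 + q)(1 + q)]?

The denominator gives the recurrence a_n = −4a_(n−1) − 5a_(n−2) − 2a_(n−3) for n ≥ 3; the numerator fixes a_0 = 2, a_1 = -9, a_2 = 26.
Iterating: 2, -9, 26, -63, 140, -297, 614, -1251, 2528, -5085, so a_9 = -5085.

-5085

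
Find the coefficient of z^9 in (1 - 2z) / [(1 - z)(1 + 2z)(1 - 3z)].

The denominator gives the recurrence a_n = 2a_(n−1) + 5a_(n−2) − 6a_(n−3) for n ≥ 3; the numerator fixes a_0 = 1, a_1 = 0, a_2 = 5.
Iterating: 1, 0, 5, 4, 33, 56, 253, 588, 2105, 5632, so a_9 = 5632.

5632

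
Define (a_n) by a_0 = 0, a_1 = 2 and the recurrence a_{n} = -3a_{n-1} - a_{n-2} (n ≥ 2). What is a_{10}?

-13530

The ordinary generating function has denominator 1 + 3y + y^2.
Iterating the recurrence: a_0,…,a_{10} = 0, 2, -6, 16, -42, 110, -288, 754, -1974, 5168, -13530.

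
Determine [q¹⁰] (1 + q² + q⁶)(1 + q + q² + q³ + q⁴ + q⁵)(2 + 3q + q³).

(1 + q² + q⁶) has coefficients 1,0,1,0,0,0,1 for degrees 0…6.
(1 + q + q² + q³ + q⁴ + q⁵) has coefficients 1,1,1,1,1,1,0,0,0,0,0 for degrees 0…10.
Finally multiplying by (2 + 3q + q³), the product of all factors after the first has coefficients 2,5,5,6,6,6,4,1,1,0,0 for degrees 0…10.
[q¹⁰] = 1·0 + 1·1 + 1·6 = 7.

7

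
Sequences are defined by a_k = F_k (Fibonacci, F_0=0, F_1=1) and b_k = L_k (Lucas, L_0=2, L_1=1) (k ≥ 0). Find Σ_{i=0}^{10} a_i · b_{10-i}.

605

Write out a_i and b_{10-i} for i = 0,…,10 and sum the products.
Σ = 0·123 + 1·76 + 1·47 + 2·29 + 3·18 + 5·11 + 8·7 + 13·4 + 21·3 + 34·1 + 55·2 = 605.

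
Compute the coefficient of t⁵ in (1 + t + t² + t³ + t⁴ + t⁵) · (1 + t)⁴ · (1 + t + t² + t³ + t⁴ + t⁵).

64

(1 + t + t² + t³ + t⁴ + t⁵) has coefficients 1,1,1,1,1,1 for degrees 0…5.
(1 + t)⁴ has coefficients 1,4,6,4,1,0 for degrees 0…5.
Finally multiplying by (1 + t + t² + t³ + t⁴ + t⁵), the product of all factors after the first has coefficients 1,5,11,15,16,16 for degrees 0…5.
[t⁵] = 1·16 + 1·16 + 1·15 + 1·11 + 1·5 + 1·1 = 64.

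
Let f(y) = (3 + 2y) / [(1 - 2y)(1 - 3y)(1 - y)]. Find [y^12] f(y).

Partial fractions give a closed form: a_n = (-16)·2^n + (33/2)·3^n + (5/2)·1^n.
At n = 12: a_12 = 8703243.

8703243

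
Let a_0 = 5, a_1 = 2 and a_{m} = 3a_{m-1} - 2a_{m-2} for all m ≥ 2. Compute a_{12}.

-12280

The ordinary generating function has denominator 1 - 3t + 2t^2.
Iterating the recurrence: a_0,…,a_{12} = 5, 2, -4, -16, -40, -88, -184, -376, -760, -1528, -3064, -6136, -12280.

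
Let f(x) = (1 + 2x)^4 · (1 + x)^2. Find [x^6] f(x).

16

(1 + 2x)^4 has coefficients 1,8,24,32,16 for degrees 0…4.
(1 + x)^2 has coefficients 1,2,1,0,0,0,0 for degrees 0…6.
[x^6] = 1·0 + 8·0 + 24·0 + 32·0 + 16·1 = 16.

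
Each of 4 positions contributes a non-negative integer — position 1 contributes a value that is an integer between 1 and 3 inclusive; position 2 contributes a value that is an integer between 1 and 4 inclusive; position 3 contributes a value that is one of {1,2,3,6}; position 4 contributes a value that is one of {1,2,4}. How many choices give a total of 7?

The generating function for the choices is (t + t^2 + t^3)·(t + t^2 + t^3 + t^4)·(t + t^2 + t^3 + t^6)·(t + t^2 + t^4); the count is [t^7].
(t + t^2 + t^3) has coefficients 0,1,1,1 for degrees 0…3.
(t + t^2 + t^3 + t^4) has coefficients 0,1,1,1,1,0,0,0 for degrees 0…7.
Multiplying by (t + t^2 + t^3 + t^6) gives running coefficients 0,0,1,2,3,3,2,2 for degrees 0…7.
Finally multiplying by (t + t^2 + t^4), the product of all factors after the first has coefficients 0,0,0,1,3,5,7,7 for degrees 0…7.
[t^7] = 1·7 + 1·5 + 1·3 = 15.

15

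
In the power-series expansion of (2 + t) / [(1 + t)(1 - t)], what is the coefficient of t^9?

1

Partial fractions give a closed form: a_n = (1/2)·(-1)^n + (3/2)·1^n.
At n = 9: a_9 = 1.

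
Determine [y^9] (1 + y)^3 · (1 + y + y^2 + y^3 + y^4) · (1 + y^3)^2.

(1 + y)^3 has coefficients 1,3,3,1 for degrees 0…3.
(1 + y + y^2 + y^3 + y^4) has coefficients 1,1,1,1,1,0,0,0,0,0 for degrees 0…9.
Finally multiplying by (1 + y^3)^2, the product of all factors after the first has coefficients 1,1,1,3,3,2,3,3,1,1 for degrees 0…9.
[y^9] = 1·1 + 3·1 + 3·3 + 1·3 = 16.

16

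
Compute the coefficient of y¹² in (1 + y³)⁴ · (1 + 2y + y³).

(1 + y³)⁴ has coefficients 1,0,0,4,0,0,6,0,0,4,0,0,1 for degrees 0…12.
(1 + 2y + y³) has coefficients 1,2,0,1,0,0,0,0,0,0,0,0,0 for degrees 0…12.
[y¹²] = 1·0 + 4·0 + 6·0 + 4·1 + 1·1 = 5.

5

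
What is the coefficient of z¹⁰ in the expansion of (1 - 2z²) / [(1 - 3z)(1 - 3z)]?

The denominator gives the recurrence a_n = 6a_(n−1) − 9a_(n−2) for n ≥ 3; the numerator fixes a_0 = 1, a_1 = 6, a_2 = 25.
Iterating: 1, 6, 25, 96, 351, 1242, 4293, 14580, 48843, 161838, 531441, so a_10 = 531441.

531441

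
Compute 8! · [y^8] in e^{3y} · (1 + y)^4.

784161

The EGF product rule gives c_8 = Σ_{k_1+k_2=8} C(8; k_1,k_2) · ∏ g_i(k_i), where e^{3y} gives (3)^k; (1+y)^4 gives the falling factorial (4)_k.
g_1(k) for k = 0…8: 1, 3, 9, 27, 81, 243, 729, 2187, 6561.
g_2(k) for k = 0…8: 1, 4, 12, 24, 24, 0, 0, 0, 0.
c_8 = Σ_k C(8,k)·g_1(k)·g_2(8−k) = 70·81·24 + 56·243·24 + 28·729·12 + 8·2187·4 + 1·6561·1 = 136080 + 326592 + 244944 + 69984 + 6561 = 784161.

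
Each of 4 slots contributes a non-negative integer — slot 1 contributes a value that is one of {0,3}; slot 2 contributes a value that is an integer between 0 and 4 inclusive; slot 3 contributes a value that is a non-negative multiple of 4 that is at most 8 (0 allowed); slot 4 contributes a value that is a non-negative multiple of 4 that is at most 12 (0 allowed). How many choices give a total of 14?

6

The generating function for the choices is (1 + y³)·(1 + y + y² + y³ + y⁴)·(1 + y⁴ + y⁸)·(1 + y⁴ + y⁸ + y¹²); the count is [y¹⁴].
(1 + y³) has coefficients 1,0,0,1 for degrees 0…3.
(1 + y + y² + y³ + y⁴) has coefficients 1,1,1,1,1,0,0,0,0,0,0,0,0,0,0 for degrees 0…14.
Multiplying by (1 + y⁴ + y⁸) gives running coefficients 1,1,1,1,2,1,1,1,2,1,1,1,1,0,0 for degrees 0…14.
Finally multiplying by (1 + y⁴ + y⁸ + y¹²), the product of all factors after the first has coefficients 1,1,1,1,3,2,2,2,5,3,3,3,6,3,3 for degrees 0…14.
[y¹⁴] = 1·3 + 1·3 = 6.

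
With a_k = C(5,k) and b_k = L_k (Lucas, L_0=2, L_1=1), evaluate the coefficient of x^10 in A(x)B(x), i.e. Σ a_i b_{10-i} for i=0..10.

The convolution is the t^10 coefficient of A(t)B(t).
Σ = 1·123 + 5·76 + 10·47 + 10·29 + 5·18 + 1·11 + 0·7 + 0·4 + 0·3 + 0·1 + 0·2 = 1364.

1364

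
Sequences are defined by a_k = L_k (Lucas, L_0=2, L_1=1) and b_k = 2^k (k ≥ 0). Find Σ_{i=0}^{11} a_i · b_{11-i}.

Write out a_i and b_{11-i} for i = 0,…,11 and sum the products.
Σ = 2·2048 + 1·1024 + 3·512 + 4·256 + 7·128 + 11·64 + 18·32 + 29·16 + 47·8 + 76·4 + 123·2 + 199·1 = 11445.

11445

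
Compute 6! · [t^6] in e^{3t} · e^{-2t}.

1

The EGF product rule gives c_6 = Σ_{k_1+k_2=6} C(6; k_1,k_2) · ∏ g_i(k_i), where e^{3t} gives (3)^k; e^{-2t} gives (-2)^k.
g_1(k) for k = 0…6: 1, 3, 9, 27, 81, 243, 729.
g_2(k) for k = 0…6: 1, -2, 4, -8, 16, -32, 64.
c_6 = Σ_k C(6,k)·g_1(k)·g_2(6−k) = 1·1·64 + 6·3·(-32) + 15·9·16 + 20·27·(-8) + 15·81·4 + 6·243·(-2) + 1·729·1 = 64 − 576 + 2160 − 4320 + 4860 − 2916 + 729 = 1.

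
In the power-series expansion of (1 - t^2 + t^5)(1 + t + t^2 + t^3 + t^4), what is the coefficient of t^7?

1

(1 - t^2 + t^5) has coefficients 1,0,-1,0,0,1 for degrees 0…5.
(1 + t + t^2 + t^3 + t^4) has coefficients 1,1,1,1,1,0,0,0 for degrees 0…7.
[t^7] = 1·0 − 1·0 + 1·1 = 1.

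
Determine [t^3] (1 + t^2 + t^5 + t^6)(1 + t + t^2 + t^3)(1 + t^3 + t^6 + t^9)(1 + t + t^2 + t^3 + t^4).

7

(1 + t^2 + t^5 + t^6) has coefficients 1,0,1,0 for degrees 0…3.
(1 + t + t^2 + t^3) has coefficients 1,1,1,1 for degrees 0…3.
Multiplying by (1 + t^3 + t^6 + t^9) gives running coefficients 1,1,1,2 for degrees 0…3.
Finally multiplying by (1 + t + t^2 + t^3 + t^4), the product of all factors after the first has coefficients 1,2,3,5 for degrees 0…3.
[t^3] = 1·5 + 1·2 = 7.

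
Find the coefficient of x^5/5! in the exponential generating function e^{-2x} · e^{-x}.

The EGF product rule gives c_5 = Σ_{k_1+k_2=5} C(5; k_1,k_2) · ∏ g_i(k_i), where e^{-2x} gives (-2)^k; e^{-x} gives (-1)^k.
g_1(k) for k = 0…5: 1, -2, 4, -8, 16, -32.
g_2(k) for k = 0…5: 1, -1, 1, -1, 1, -1.
c_5 = Σ_k C(5,k)·g_1(k)·g_2(5−k) = 1·1·(-1) + 5·(-2)·1 + 10·4·(-1) + 10·(-8)·1 + 5·16·(-1) + 1·(-32)·1 = −1 − 10 − 40 − 80 − 80 − 32 = -243.

-243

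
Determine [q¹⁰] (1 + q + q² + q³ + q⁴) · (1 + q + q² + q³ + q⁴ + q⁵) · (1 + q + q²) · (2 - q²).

(1 + q + q² + q³ + q⁴) has coefficients 1,1,1,1,1 for degrees 0…4.
(1 + q + q² + q³ + q⁴ + q⁵) has coefficients 1,1,1,1,1,1,0,0,0,0,0 for degrees 0…10.
Multiplying by (1 + q + q²) gives running coefficients 1,2,3,3,3,3,2,1,0,0,0 for degrees 0…10.
Finally multiplying by (2 - q²), the product of all factors after the first has coefficients 2,4,5,4,3,3,1,-1,-2,-1,0 for degrees 0…10.
[q¹⁰] = 1·0 + 1·(-1) + 1·(-2) + 1·(-1) + 1·1 = -3.

-3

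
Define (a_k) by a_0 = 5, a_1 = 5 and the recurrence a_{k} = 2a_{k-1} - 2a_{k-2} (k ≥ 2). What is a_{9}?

The ordinary generating function has denominator 1 - 2q + 2q^2.
Iterating the recurrence: a_0,…,a_{9} = 5, 5, 0, -10, -20, -20, 0, 40, 80, 80.

80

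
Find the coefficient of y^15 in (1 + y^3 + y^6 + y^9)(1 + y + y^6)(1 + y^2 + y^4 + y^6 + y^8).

4

(1 + y^3 + y^6 + y^9) has coefficients 1,0,0,1,0,0,1,0,0,1 for degrees 0…9.
(1 + y + y^6) has coefficients 1,1,0,0,0,0,1,0,0,0,0,0,0,0,0,0 for degrees 0…15.
Finally multiplying by (1 + y^2 + y^4 + y^6 + y^8), the product of all factors after the first has coefficients 1,1,1,1,1,1,2,1,2,1,1,0,1,0,1,0 for degrees 0…15.
[y^15] = 1·0 + 1·1 + 1·1 + 1·2 = 4.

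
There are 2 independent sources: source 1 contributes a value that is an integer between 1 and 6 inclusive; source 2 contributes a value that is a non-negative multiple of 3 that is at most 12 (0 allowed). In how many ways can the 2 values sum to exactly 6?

The generating function for the choices is (q + q² + q³ + q⁴ + q⁵ + q⁶)·(1 + q³ + q⁶ + q⁹ + q¹²); the count is [q⁶].
(q + q² + q³ + q⁴ + q⁵ + q⁶) has coefficients 0,1,1,1,1,1,1 for degrees 0…6.
(1 + q³ + q⁶ + q⁹ + q¹²) has coefficients 1,0,0,1,0,0,1 for degrees 0…6.
[q⁶] = 1·0 + 1·0 + 1·1 + 1·0 + 1·0 + 1·1 = 2.

2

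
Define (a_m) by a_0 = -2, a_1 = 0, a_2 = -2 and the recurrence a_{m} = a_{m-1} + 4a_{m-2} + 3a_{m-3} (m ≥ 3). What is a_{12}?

The ordinary generating function has denominator 1 - x - 4x^2 - 3x^3.
Iterating the recurrence: a_0,…,a_{12} = -2, 0, -2, -8, -16, -54, -142, -406, -1136, -3186, -8948, -25100, -70450.

-70450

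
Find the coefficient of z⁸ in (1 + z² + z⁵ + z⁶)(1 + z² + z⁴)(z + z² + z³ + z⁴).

6

(1 + z² + z⁵ + z⁶) has coefficients 1,0,1,0,0,1,1 for degrees 0…6.
(1 + z² + z⁴) has coefficients 1,0,1,0,1,0,0,0,0 for degrees 0…8.
Finally multiplying by (z + z² + z³ + z⁴), the product of all factors after the first has coefficients 0,1,1,2,2,2,2,1,1 for degrees 0…8.
[z⁸] = 1·1 + 1·2 + 1·2 + 1·1 = 6.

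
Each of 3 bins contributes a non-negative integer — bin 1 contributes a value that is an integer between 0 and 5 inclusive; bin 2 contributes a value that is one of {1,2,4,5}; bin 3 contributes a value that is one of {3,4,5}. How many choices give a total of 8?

9

The generating function for the choices is (1 + t + t² + t³ + t⁴ + t⁵)·(t + t² + t⁴ + t⁵)·(t³ + t⁴ + t⁵); the count is [t⁸].
(1 + t + t² + t³ + t⁴ + t⁵) has coefficients 1,1,1,1,1,1 for degrees 0…5.
(t + t² + t⁴ + t⁵) has coefficients 0,1,1,0,1,1,0,0,0 for degrees 0…8.
Finally multiplying by (t³ + t⁴ + t⁵), the product of all factors after the first has coefficients 0,0,0,0,1,2,2,2,2 for degrees 0…8.
[t⁸] = 1·2 + 1·2 + 1·2 + 1·2 + 1·1 + 1·0 = 9.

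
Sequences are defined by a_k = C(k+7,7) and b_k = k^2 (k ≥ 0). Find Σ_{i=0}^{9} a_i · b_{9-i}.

63206

The convolution is the x^9 coefficient of A(x)B(x).
Σ = 1·81 + 8·64 + 36·49 + 120·36 + 330·25 + 792·16 + 1716·9 + 3432·4 + 6435·1 + 11440·0 = 63206.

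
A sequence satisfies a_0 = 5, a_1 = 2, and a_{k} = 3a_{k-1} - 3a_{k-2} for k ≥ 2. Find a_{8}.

The ordinary generating function has denominator 1 - 3z + 3z^2.
Iterating the recurrence: a_0,…,a_{8} = 5, 2, -9, -33, -72, -117, -135, -54, 243.

243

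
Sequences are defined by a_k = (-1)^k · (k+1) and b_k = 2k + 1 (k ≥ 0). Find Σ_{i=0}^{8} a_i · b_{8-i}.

Write out a_i and b_{8-i} for i = 0,…,8 and sum the products.
Σ = 1·17 − 2·15 + 3·13 − 4·11 + 5·9 − 6·7 + 7·5 − 8·3 + 9·1 = 5.

5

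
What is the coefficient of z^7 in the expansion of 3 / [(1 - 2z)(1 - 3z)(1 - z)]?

Partial fractions give a closed form: a_n = (-12)·2^n + (27/2)·3^n + (3/2)·1^n.
At n = 7: a_7 = 27990.

27990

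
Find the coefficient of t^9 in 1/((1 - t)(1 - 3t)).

Partial fractions give a closed form: a_n = (-1/2)·1^n + (3/2)·3^n.
At n = 9: a_9 = 29524.

29524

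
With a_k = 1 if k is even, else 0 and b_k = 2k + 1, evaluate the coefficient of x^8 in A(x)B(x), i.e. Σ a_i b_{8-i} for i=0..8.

Write out a_i and b_{8-i} for i = 0,…,8 and sum the products.
Σ = 1·17 + 0·15 + 1·13 + 0·11 + 1·9 + 0·7 + 1·5 + 0·3 + 1·1 = 45.

45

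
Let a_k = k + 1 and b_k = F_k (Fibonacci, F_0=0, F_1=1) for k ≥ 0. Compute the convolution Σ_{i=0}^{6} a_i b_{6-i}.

46

Write out a_i and b_{6-i} for i = 0,…,6 and sum the products.
Σ = 1·8 + 2·5 + 3·3 + 4·2 + 5·1 + 6·1 + 7·0 = 46.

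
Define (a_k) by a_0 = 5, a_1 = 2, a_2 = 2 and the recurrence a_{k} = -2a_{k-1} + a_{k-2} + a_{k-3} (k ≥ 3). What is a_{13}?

5189

The ordinary generating function has denominator 1 + 2z - z^2 - z^3.
Iterating the recurrence: a_0,…,a_{13} = 5, 2, 2, 3, -2, 9, -17, 41, -90, 204, -457, 1028, -2309, 5189.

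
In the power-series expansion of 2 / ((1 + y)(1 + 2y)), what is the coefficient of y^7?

Partial fractions give a closed form: a_n = (-2)·(-1)^n + (4)·(-2)^n.
At n = 7: a_7 = -510.

-510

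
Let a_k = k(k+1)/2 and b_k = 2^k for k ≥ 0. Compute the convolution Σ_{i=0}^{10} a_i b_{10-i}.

The convolution is the x^10 coefficient of A(x)B(x).
Σ = 0·1024 + 1·512 + 3·256 + 6·128 + 10·64 + 15·32 + 21·16 + 28·8 + 36·4 + 45·2 + 55·1 = 4017.

4017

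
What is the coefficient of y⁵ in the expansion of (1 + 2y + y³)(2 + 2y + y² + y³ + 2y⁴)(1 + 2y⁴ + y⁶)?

(1 + 2y + y³) has coefficients 1,2,0,1 for degrees 0…3.
(2 + 2y + y² + y³ + 2y⁴) has coefficients 2,2,1,1,2,0 for degrees 0…5.
Finally multiplying by (1 + 2y⁴ + y⁶), the product of all factors after the first has coefficients 2,2,1,1,6,4 for degrees 0…5.
[y⁵] = 1·4 + 2·6 + 1·1 = 17.

17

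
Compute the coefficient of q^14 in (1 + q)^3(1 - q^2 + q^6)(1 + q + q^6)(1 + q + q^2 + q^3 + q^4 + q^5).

(1 + q)^3 has coefficients 1,3,3,1 for degrees 0…3.
(1 - q^2 + q^6) has coefficients 1,0,-1,0,0,0,1,0,0,0,0,0,0,0,0 for degrees 0…14.
Multiplying by (1 + q + q^6) gives running coefficients 1,1,-1,-1,0,0,2,1,-1,0,0,0,1,0,0 for degrees 0…14.
Finally multiplying by (1 + q + q^2 + q^3 + q^4 + q^5), the product of all factors after the first has coefficients 1,2,1,0,0,0,1,1,1,2,2,2,1,0,1 for degrees 0…14.
[q^14] = 1·1 + 3·0 + 3·1 + 1·2 = 6.

6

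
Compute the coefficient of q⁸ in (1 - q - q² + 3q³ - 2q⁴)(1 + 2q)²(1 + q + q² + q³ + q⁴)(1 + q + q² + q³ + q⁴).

6

(1 - q - q² + 3q³ - 2q⁴) has coefficients 1,-1,-1,3,-2 for degrees 0…4.
(1 + 2q)² has coefficients 1,4,4,0,0,0,0,0,0 for degrees 0…8.
Multiplying by (1 + q + q² + q³ + q⁴) gives running coefficients 1,5,9,9,9,8,4,0,0 for degrees 0…8.
Finally multiplying by (1 + q + q² + q³ + q⁴), the product of all factors after the first has coefficients 1,6,15,24,33,40,39,30,21 for degrees 0…8.
[q⁸] = 1·21 − 1·30 − 1·39 + 3·40 − 2·33 = 6.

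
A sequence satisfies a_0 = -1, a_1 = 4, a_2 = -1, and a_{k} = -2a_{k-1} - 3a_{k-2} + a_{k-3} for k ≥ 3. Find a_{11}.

The ordinary generating function has denominator 1 + 2y + 3y^2 - y^3.
Iterating the recurrence: a_0,…,a_{11} = -1, 4, -1, -11, 29, -26, -46, 199, -286, -71, 1199, -2471.

-2471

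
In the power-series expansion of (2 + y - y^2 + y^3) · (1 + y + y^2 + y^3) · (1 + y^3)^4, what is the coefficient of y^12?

20

(2 + y - y^2 + y^3) has coefficients 2,1,-1,1 for degrees 0…3.
(1 + y + y^2 + y^3) has coefficients 1,1,1,1,0,0,0,0,0,0,0,0,0 for degrees 0…12.
Finally multiplying by (1 + y^3)^4, the product of all factors after the first has coefficients 1,1,1,5,4,4,10,6,6,10,4,4,5 for degrees 0…12.
[y^12] = 2·5 + 1·4 − 1·4 + 1·10 = 20.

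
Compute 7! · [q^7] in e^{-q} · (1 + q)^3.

104

The EGF product rule gives c_7 = Σ_{k_1+k_2=7} C(7; k_1,k_2) · ∏ g_i(k_i), where e^{-q} gives (-1)^k; (1+q)^3 gives the falling factorial (3)_k.
g_1(k) for k = 0…7: 1, -1, 1, -1, 1, -1, 1, -1.
g_2(k) for k = 0…7: 1, 3, 6, 6, 0, 0, 0, 0.
c_7 = Σ_k C(7,k)·g_1(k)·g_2(7−k) = 35·1·6 + 21·(-1)·6 + 7·1·3 + 1·(-1)·1 = 210 − 126 + 21 − 1 = 104.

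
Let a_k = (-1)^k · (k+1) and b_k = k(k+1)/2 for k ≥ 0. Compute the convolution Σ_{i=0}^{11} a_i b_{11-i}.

This is [x^11] in the product of the two ordinary generating functions.
Σ = 1·66 − 2·55 + 3·45 − 4·36 + 5·28 − 6·21 + 7·15 − 8·10 + 9·6 − 10·3 + 11·1 − 12·0 = 21.

21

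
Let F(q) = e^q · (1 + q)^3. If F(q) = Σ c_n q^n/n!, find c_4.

The EGF product rule gives c_4 = Σ_{k_1+k_2=4} C(4; k_1,k_2) · ∏ g_i(k_i), where e^q gives (1)^k; (1+q)^3 gives the falling factorial (3)_k.
g_1(k) for k = 0…4: 1, 1, 1, 1, 1.
g_2(k) for k = 0…4: 1, 3, 6, 6, 0.
c_4 = Σ_k C(4,k)·g_1(k)·g_2(4−k) = 4·1·6 + 6·1·6 + 4·1·3 + 1·1·1 = 24 + 36 + 12 + 1 = 73.

73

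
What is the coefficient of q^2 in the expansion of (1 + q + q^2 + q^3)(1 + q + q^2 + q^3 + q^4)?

3

(1 + q + q^2 + q^3) has coefficients 1,1,1 for degrees 0…2.
(1 + q + q^2 + q^3 + q^4) has coefficients 1,1,1 for degrees 0…2.
[q^2] = 1·1 + 1·1 + 1·1 = 3.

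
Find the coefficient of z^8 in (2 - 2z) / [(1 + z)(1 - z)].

2

Partial fractions give a closed form: a_n = (2)·(-1)^n.
At n = 8: a_8 = 2.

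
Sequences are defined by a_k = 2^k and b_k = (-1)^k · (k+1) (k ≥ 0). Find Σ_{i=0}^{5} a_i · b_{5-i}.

12

This is [x^5] in the product of the two ordinary generating functions.
Σ = 1·(-6) + 2·5 + 4·(-4) + 8·3 + 16·(-2) + 32·1 = 12.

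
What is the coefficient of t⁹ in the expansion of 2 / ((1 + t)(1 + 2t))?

-2046

Partial fractions give a closed form: a_n = (-2)·(-1)^n + (4)·(-2)^n.
At n = 9: a_9 = -2046.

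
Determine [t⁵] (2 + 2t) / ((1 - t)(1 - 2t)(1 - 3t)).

Partial fractions give a closed form: a_n = (2)·1^n + (-12)·2^n + (12)·3^n.
At n = 5: a_5 = 2534.

2534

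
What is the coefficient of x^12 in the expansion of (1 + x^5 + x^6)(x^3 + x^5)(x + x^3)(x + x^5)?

(1 + x^5 + x^6) has coefficients 1,0,0,0,0,1,1 for degrees 0…6.
(x^3 + x^5) has coefficients 0,0,0,1,0,1,0,0,0,0,0,0,0 for degrees 0…12.
Multiplying by (x + x^3) gives running coefficients 0,0,0,0,1,0,2,0,1,0,0,0,0 for degrees 0…12.
Finally multiplying by (x + x^5), the product of all factors after the first has coefficients 0,0,0,0,0,1,0,2,0,2,0,2,0 for degrees 0…12.
[x^12] = 1·0 + 1·2 + 1·0 = 2.

2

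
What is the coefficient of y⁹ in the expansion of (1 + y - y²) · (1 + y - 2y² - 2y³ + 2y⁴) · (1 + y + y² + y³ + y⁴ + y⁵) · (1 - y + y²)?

2

(1 + y - y²) has coefficients 1,1,-1 for degrees 0…2.
(1 + y - 2y² - 2y³ + 2y⁴) has coefficients 1,1,-2,-2,2,0,0,0,0,0 for degrees 0…9.
Multiplying by (1 + y + y² + y³ + y⁴ + y⁵) gives running coefficients 1,2,0,-2,0,0,-1,-2,0,2 for degrees 0…9.
Finally multiplying by (1 - y + y²), the product of all factors after the first has coefficients 1,1,-1,0,2,-2,-1,-1,1,0 for degrees 0…9.
[y⁹] = 1·0 + 1·1 − 1·(-1) = 2.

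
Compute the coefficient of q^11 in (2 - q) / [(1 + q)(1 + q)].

-35

The denominator gives the recurrence a_n = −2a_(n−1) − a_(n−2) for n ≥ 2; the numerator fixes a_0 = 2, a_1 = -5.
Iterating: 2, -5, 8, -11, 14, -17, 20, -23, 26, -29, 32, -35, so a_11 = -35.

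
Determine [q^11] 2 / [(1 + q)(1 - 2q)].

The denominator gives the recurrence a_n = a_(n−1) + 2a_(n−2) for n ≥ 2; the numerator fixes a_0 = 2, a_1 = 2.
Iterating: 2, 2, 6, 10, 22, 42, 86, 170, 342, 682, 1366, 2730, so a_11 = 2730.

2730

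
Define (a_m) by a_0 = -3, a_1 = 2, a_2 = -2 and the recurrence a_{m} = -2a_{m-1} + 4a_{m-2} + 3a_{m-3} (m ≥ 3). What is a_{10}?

-5372

The ordinary generating function has denominator 1 + 2z - 4z^2 - 3z^3.
Iterating the recurrence: a_0,…,a_{10} = -3, 2, -2, 3, -8, 22, -67, 198, -598, 1787, -5372.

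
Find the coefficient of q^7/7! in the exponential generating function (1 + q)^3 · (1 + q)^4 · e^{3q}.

2228544

The EGF product rule gives c_7 = Σ_{k_1+k_2+k_3=7} C(7; k_1,k_2,k_3) · ∏ g_i(k_i), where (1+q)^3 gives the falling factorial (3)_k; (1+q)^4 gives the falling factorial (4)_k; e^{3q} gives (3)^k.
g_1(k) for k = 0…7: 1, 3, 6, 6, 0, 0, 0, 0.
g_2(k) for k = 0…7: 1, 4, 12, 24, 24, 0, 0, 0.
g_3(k) for k = 0…7: 1, 3, 9, 27, 81, 243, 729, 2187.
First combine the last two factors: h(k) = Σ_j C(k,j)·g_2(j)·g_3(k−j) for k = 0…7: 1, 7, 45, 267, 1473, 7623, 37341, 174555.
c_7 = Σ_k C(7,k)·g_1(k)·h(7−k) = 1·1·174555 + 7·3·37341 + 21·6·7623 + 35·6·1473 = 174555 + 784161 + 960498 + 309330 = 2228544.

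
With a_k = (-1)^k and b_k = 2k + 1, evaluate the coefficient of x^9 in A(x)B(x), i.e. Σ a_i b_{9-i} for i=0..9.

10

The convolution is the x^9 coefficient of A(x)B(x).
Σ = 1·19 − 1·17 + 1·15 − 1·13 + 1·11 − 1·9 + 1·7 − 1·5 + 1·3 − 1·1 = 10.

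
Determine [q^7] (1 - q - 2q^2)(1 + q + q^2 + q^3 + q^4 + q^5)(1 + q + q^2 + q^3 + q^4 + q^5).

(1 - q - 2q^2) has coefficients 1,-1,-2 for degrees 0…2.
(1 + q + q^2 + q^3 + q^4 + q^5) has coefficients 1,1,1,1,1,1,0,0 for degrees 0…7.
Finally multiplying by (1 + q + q^2 + q^3 + q^4 + q^5), the product of all factors after the first has coefficients 1,2,3,4,5,6,5,4 for degrees 0…7.
[q^7] = 1·4 − 1·5 − 2·6 = -13.

-13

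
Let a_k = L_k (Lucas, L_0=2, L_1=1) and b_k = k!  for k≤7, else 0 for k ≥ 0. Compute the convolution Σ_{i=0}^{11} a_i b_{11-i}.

46812

The convolution is the x^11 coefficient of A(x)B(x).
Σ = 2·0 + 1·0 + 3·0 + 4·0 + 7·5040 + 11·720 + 18·120 + 29·24 + 47·6 + 76·2 + 123·1 + 199·1 = 46812.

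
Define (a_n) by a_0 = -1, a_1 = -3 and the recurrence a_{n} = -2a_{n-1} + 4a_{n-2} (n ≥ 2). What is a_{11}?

-160768

The ordinary generating function has denominator 1 + 2y - 4y^2.
Iterating the recurrence: a_0,…,a_{11} = -1, -3, 2, -16, 40, -144, 448, -1472, 4736, -15360, 49664, -160768.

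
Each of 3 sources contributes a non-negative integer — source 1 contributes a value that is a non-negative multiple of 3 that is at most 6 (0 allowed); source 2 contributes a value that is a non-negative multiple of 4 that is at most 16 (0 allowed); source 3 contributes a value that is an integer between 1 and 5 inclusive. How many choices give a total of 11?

4

The generating function for the choices is (1 + x^3 + x^6)·(1 + x^4 + x^8 + x^12 + x^16)·(x + x^2 + x^3 + x^4 + x^5); the count is [x^11].
(1 + x^3 + x^6) has coefficients 1,0,0,1,0,0,1 for degrees 0…6.
(1 + x^4 + x^8 + x^12 + x^16) has coefficients 1,0,0,0,1,0,0,0,1,0,0,0 for degrees 0…11.
Finally multiplying by (x + x^2 + x^3 + x^4 + x^5), the product of all factors after the first has coefficients 0,1,1,1,1,2,1,1,1,2,1,1 for degrees 0…11.
[x^11] = 1·1 + 1·1 + 1·2 = 4.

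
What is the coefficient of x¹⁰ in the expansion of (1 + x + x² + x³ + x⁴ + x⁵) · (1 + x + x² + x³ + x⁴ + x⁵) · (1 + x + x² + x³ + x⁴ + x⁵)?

(1 + x + x² + x³ + x⁴ + x⁵) has coefficients 1,1,1,1,1,1 for degrees 0…5.
(1 + x + x² + x³ + x⁴ + x⁵) has coefficients 1,1,1,1,1,1,0,0,0,0,0 for degrees 0…10.
Finally multiplying by (1 + x + x² + x³ + x⁴ + x⁵), the product of all factors after the first has coefficients 1,2,3,4,5,6,5,4,3,2,1 for degrees 0…10.
[x¹⁰] = 1·1 + 1·2 + 1·3 + 1·4 + 1·5 + 1·6 = 21.

21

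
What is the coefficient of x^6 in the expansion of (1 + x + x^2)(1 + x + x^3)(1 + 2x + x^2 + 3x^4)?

(1 + x + x^2) has coefficients 1,1,1 for degrees 0…2.
(1 + x + x^3) has coefficients 1,1,0,1,0,0,0 for degrees 0…6.
Finally multiplying by (1 + 2x + x^2 + 3x^4), the product of all factors after the first has coefficients 1,3,3,2,5,4,0 for degrees 0…6.
[x^6] = 1·0 + 1·4 + 1·5 = 9.

9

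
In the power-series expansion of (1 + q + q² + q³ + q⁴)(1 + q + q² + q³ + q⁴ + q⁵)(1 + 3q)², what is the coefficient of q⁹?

40

(1 + q + q² + q³ + q⁴) has coefficients 1,1,1,1,1 for degrees 0…4.
(1 + q + q² + q³ + q⁴ + q⁵) has coefficients 1,1,1,1,1,1,0,0,0,0 for degrees 0…9.
Finally multiplying by (1 + 3q)², the product of all factors after the first has coefficients 1,7,16,16,16,16,15,9,0,0 for degrees 0…9.
[q⁹] = 1·0 + 1·0 + 1·9 + 1·15 + 1·16 = 40.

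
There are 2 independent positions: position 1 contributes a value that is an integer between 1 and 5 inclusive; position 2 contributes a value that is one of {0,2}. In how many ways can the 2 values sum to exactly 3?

The generating function for the choices is (q + q^2 + q^3 + q^4 + q^5)·(1 + q^2); the count is [q^3].
(q + q^2 + q^3 + q^4 + q^5) has coefficients 0,1,1,1 for degrees 0…3.
(1 + q^2) has coefficients 1,0,1,0 for degrees 0…3.
[q^3] = 1·1 + 1·0 + 1·1 = 2.

2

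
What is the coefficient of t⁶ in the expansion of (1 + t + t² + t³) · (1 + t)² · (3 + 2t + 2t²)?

8

(1 + t + t² + t³) has coefficients 1,1,1,1 for degrees 0…3.
(1 + t)² has coefficients 1,2,1,0,0,0,0 for degrees 0…6.
Finally multiplying by (3 + 2t + 2t²), the product of all factors after the first has coefficients 3,8,9,6,2,0,0 for degrees 0…6.
[t⁶] = 1·0 + 1·0 + 1·2 + 1·6 = 8.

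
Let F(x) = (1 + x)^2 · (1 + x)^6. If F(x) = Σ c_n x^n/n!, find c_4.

The EGF product rule gives c_4 = Σ_{k_1+k_2=4} C(4; k_1,k_2) · ∏ g_i(k_i), where (1+x)^2 gives the falling factorial (2)_k; (1+x)^6 gives the falling factorial (6)_k.
g_1(k) for k = 0…4: 1, 2, 2, 0, 0.
g_2(k) for k = 0…4: 1, 6, 30, 120, 360.
c_4 = Σ_k C(4,k)·g_1(k)·g_2(4−k) = 1·1·360 + 4·2·120 + 6·2·30 = 360 + 960 + 360 = 1680.

1680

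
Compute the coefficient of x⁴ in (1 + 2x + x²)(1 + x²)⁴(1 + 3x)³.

271

(1 + 2x + x²) has coefficients 1,2,1 for degrees 0…2.
(1 + x²)⁴ has coefficients 1,0,4,0,6 for degrees 0…4.
Finally multiplying by (1 + 3x)³, the product of all factors after the first has coefficients 1,9,31,63,114 for degrees 0…4.
[x⁴] = 1·114 + 2·63 + 1·31 = 271.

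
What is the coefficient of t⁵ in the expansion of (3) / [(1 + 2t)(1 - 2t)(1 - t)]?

63

The denominator gives the recurrence a_n = a_(n−1) + 4a_(n−2) − 4a_(n−3) for n ≥ 3; the numerator fixes a_0 = 3, a_1 = 3, a_2 = 15.
Iterating: 3, 3, 15, 15, 63, 63, so a_5 = 63.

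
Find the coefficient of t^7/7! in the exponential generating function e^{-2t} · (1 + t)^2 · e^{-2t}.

-2048

The EGF product rule gives c_7 = Σ_{k_1+k_2+k_3=7} C(7; k_1,k_2,k_3) · ∏ g_i(k_i), where e^{-2t} gives (-2)^k; (1+t)^2 gives the falling factorial (2)_k; e^{-2t} gives (-2)^k.
g_1(k) for k = 0…7: 1, -2, 4, -8, 16, -32, 64, -128.
g_2(k) for k = 0…7: 1, 2, 2, 0, 0, 0, 0, 0.
g_3(k) for k = 0…7: 1, -2, 4, -8, 16, -32, 64, -128.
First combine the last two factors: h(k) = Σ_j C(k,j)·g_2(j)·g_3(k−j) for k = 0…7: 1, 0, -2, 4, 0, -32, 160, -576.
c_7 = Σ_k C(7,k)·g_1(k)·h(7−k) = 1·1·(-576) + 7·(-2)·160 + 21·4·(-32) + 35·16·4 + 21·(-32)·(-2) + 1·(-128)·1 = −576 − 2240 − 2688 + 2240 + 1344 − 128 = -2048.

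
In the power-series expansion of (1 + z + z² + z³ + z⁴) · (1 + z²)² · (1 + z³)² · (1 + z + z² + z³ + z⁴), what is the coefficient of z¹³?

(1 + z + z² + z³ + z⁴) has coefficients 1,1,1,1,1 for degrees 0…4.
(1 + z²)² has coefficients 1,0,2,0,1,0,0,0,0,0,0,0,0,0 for degrees 0…13.
Multiplying by (1 + z³)² gives running coefficients 1,0,2,2,1,4,1,2,2,0,1,0,0,0 for degrees 0…13.
Finally multiplying by (1 + z + z² + z³ + z⁴), the product of all factors after the first has coefficients 1,1,3,5,6,9,10,10,10,9,6,5,3,1 for degrees 0…13.
[z¹³] = 1·1 + 1·3 + 1·5 + 1·6 + 1·9 = 24.

24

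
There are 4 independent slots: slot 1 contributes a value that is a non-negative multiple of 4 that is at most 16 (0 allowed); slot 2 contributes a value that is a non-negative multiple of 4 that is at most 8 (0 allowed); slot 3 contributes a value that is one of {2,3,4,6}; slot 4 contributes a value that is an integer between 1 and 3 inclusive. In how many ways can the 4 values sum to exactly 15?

9

The generating function for the choices is (1 + z^4 + z^8 + z^12 + z^16)·(1 + z^4 + z^8)·(z^2 + z^3 + z^4 + z^6)·(z + z^2 + z^3); the count is [z^15].
(1 + z^4 + z^8 + z^12 + z^16) has coefficients 1,0,0,0,1,0,0,0,1,0,0,0,1,0,0,0 for degrees 0…15.
(1 + z^4 + z^8) has coefficients 1,0,0,0,1,0,0,0,1,0,0,0,0,0,0,0 for degrees 0…15.
Multiplying by (z^2 + z^3 + z^4 + z^6) gives running coefficients 0,0,1,1,1,0,2,1,1,0,2,1,1,0,1,0 for degrees 0…15.
Finally multiplying by (z + z^2 + z^3), the product of all factors after the first has coefficients 0,0,0,1,2,3,2,3,3,4,2,3,3,4,2,2 for degrees 0…15.
[z^15] = 1·2 + 1·3 + 1·3 + 1·1 = 9.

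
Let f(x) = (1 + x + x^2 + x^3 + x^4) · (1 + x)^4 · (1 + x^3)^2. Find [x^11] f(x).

(1 + x + x^2 + x^3 + x^4) has coefficients 1,1,1,1,1 for degrees 0…4.
(1 + x)^4 has coefficients 1,4,6,4,1,0,0,0,0,0,0,0 for degrees 0…11.
Finally multiplying by (1 + x^3)^2, the product of all factors after the first has coefficients 1,4,6,6,9,12,9,6,6,4,1,0 for degrees 0…11.
[x^11] = 1·0 + 1·1 + 1·4 + 1·6 + 1·6 = 17.

17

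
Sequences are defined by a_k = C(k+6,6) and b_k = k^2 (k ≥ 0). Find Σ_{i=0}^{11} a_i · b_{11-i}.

140998

Write out a_i and b_{11-i} for i = 0,…,11 and sum the products.
Σ = 1·121 + 7·100 + 28·81 + 84·64 + 210·49 + 462·36 + 924·25 + 1716·16 + 3003·9 + 5005·4 + 8008·1 + 12376·0 = 140998.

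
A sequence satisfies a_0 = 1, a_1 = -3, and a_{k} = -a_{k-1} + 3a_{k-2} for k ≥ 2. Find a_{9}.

The ordinary generating function has denominator 1 + x - 3x^2.
Iterating the recurrence: a_0,…,a_{9} = 1, -3, 6, -15, 33, -78, 177, -411, 942, -2175.

-2175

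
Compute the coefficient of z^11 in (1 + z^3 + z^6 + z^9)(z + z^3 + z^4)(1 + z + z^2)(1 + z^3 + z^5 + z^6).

12

(1 + z^3 + z^6 + z^9) has coefficients 1,0,0,1,0,0,1,0,0,1 for degrees 0…9.
(z + z^3 + z^4) has coefficients 0,1,0,1,1,0,0,0,0,0,0,0 for degrees 0…11.
Multiplying by (1 + z + z^2) gives running coefficients 0,1,1,2,2,2,1,0,0,0,0,0 for degrees 0…11.
Finally multiplying by (1 + z^3 + z^5 + z^6), the product of all factors after the first has coefficients 0,1,1,2,3,3,4,4,5,5,4,3 for degrees 0…11.
[z^11] = 1·3 + 1·5 + 1·3 + 1·1 = 12.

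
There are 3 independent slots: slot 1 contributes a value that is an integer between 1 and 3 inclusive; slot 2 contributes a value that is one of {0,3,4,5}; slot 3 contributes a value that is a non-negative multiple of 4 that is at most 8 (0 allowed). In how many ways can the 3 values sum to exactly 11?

3

The generating function for the choices is (t + t^2 + t^3)·(1 + t^3 + t^4 + t^5)·(1 + t^4 + t^8); the count is [t^11].
(t + t^2 + t^3) has coefficients 0,1,1,1 for degrees 0…3.
(1 + t^3 + t^4 + t^5) has coefficients 1,0,0,1,1,1,0,0,0,0,0,0 for degrees 0…11.
Finally multiplying by (1 + t^4 + t^8), the product of all factors after the first has coefficients 1,0,0,1,2,1,0,1,2,1,0,1 for degrees 0…11.
[t^11] = 1·0 + 1·1 + 1·2 = 3.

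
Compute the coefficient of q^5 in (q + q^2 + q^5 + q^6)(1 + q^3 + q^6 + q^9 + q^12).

2

(q + q^2 + q^5 + q^6) has coefficients 0,1,1,0,0,1 for degrees 0…5.
(1 + q^3 + q^6 + q^9 + q^12) has coefficients 1,0,0,1,0,0 for degrees 0…5.
[q^5] = 1·0 + 1·1 + 1·1 = 2.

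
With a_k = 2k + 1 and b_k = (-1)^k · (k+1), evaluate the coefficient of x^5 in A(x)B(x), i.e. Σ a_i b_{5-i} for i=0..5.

3

Write out a_i and b_{5-i} for i = 0,…,5 and sum the products.
Σ = 1·(-6) + 3·5 + 5·(-4) + 7·3 + 9·(-2) + 11·1 = 3.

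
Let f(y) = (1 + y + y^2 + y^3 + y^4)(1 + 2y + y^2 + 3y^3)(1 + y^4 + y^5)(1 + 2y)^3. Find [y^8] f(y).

310

(1 + y + y^2 + y^3 + y^4) has coefficients 1,1,1,1,1 for degrees 0…4.
(1 + 2y + y^2 + 3y^3) has coefficients 1,2,1,3,0,0,0,0,0 for degrees 0…8.
Multiplying by (1 + y^4 + y^5) gives running coefficients 1,2,1,3,1,3,3,4,3 for degrees 0…8.
Finally multiplying by (1 + 2y)^3, the product of all factors after the first has coefficients 1,8,25,41,47,53,57,66,87 for degrees 0…8.
[y^8] = 1·87 + 1·66 + 1·57 + 1·53 + 1·47 = 310.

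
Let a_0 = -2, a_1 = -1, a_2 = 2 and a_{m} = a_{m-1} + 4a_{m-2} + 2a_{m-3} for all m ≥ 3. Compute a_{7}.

-112

The ordinary generating function has denominator 1 - x - 4x^2 - 2x^3.
Iterating the recurrence: a_0,…,a_{7} = -2, -1, 2, -6, 0, -20, -32, -112.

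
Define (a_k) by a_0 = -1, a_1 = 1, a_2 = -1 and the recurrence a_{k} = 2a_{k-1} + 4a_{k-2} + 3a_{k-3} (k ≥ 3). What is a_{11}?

The ordinary generating function has denominator 1 - 2z - 4z^2 - 3z^3.
Iterating the recurrence: a_0,…,a_{11} = -1, 1, -1, -1, -3, -13, -41, -143, -489, -1673, -5731, -19621.

-19621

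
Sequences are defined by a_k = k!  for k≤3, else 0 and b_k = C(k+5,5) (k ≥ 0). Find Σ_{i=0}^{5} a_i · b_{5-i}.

616

Write out a_i and b_{5-i} for i = 0,…,5 and sum the products.
Σ = 1·252 + 1·126 + 2·56 + 6·21 + 0·6 + 0·1 = 616.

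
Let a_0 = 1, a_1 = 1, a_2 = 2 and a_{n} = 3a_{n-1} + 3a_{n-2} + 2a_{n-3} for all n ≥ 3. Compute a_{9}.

The ordinary generating function has denominator 1 - 3t - 3t^2 - 2t^3.
Iterating the recurrence: a_0,…,a_{9} = 1, 1, 2, 11, 41, 160, 625, 2437, 9506, 37079.

37079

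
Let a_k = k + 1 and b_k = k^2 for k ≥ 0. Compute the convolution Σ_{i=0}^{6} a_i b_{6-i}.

196

This is [x^6] in the product of the two ordinary generating functions.
Σ = 1·36 + 2·25 + 3·16 + 4·9 + 5·4 + 6·1 + 7·0 = 196.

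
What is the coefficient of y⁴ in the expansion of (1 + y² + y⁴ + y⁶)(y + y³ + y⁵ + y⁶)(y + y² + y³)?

3

(1 + y² + y⁴ + y⁶) has coefficients 1,0,1,0,1 for degrees 0…4.
(y + y³ + y⁵ + y⁶) has coefficients 0,1,0,1,0 for degrees 0…4.
Finally multiplying by (y + y² + y³), the product of all factors after the first has coefficients 0,0,1,1,2 for degrees 0…4.
[y⁴] = 1·2 + 1·1 + 1·0 = 3.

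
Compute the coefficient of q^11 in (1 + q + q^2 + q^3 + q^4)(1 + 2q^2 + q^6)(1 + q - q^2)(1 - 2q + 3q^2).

1

(1 + q + q^2 + q^3 + q^4) has coefficients 1,1,1,1,1 for degrees 0…4.
(1 + 2q^2 + q^6) has coefficients 1,0,2,0,0,0,1,0,0,0,0,0 for degrees 0…11.
Multiplying by (1 + q - q^2) gives running coefficients 1,1,1,2,-2,0,1,1,-1,0,0,0 for degrees 0…11.
Finally multiplying by (1 - 2q + 3q^2), the product of all factors after the first has coefficients 1,-1,2,3,-3,10,-5,-1,0,5,-3,0 for degrees 0…11.
[q^11] = 1·0 + 1·(-3) + 1·5 + 1·0 + 1·(-1) = 1.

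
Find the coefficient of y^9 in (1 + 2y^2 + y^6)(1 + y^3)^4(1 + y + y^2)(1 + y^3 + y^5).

41

(1 + 2y^2 + y^6) has coefficients 1,0,2,0,0,0,1 for degrees 0…6.
(1 + y^3)^4 has coefficients 1,0,0,4,0,0,6,0,0,4 for degrees 0…9.
Multiplying by (1 + y + y^2) gives running coefficients 1,1,1,4,4,4,6,6,6,4 for degrees 0…9.
Finally multiplying by (1 + y^3 + y^5), the product of all factors after the first has coefficients 1,1,1,5,5,6,11,11,14,14 for degrees 0…9.
[y^9] = 1·14 + 2·11 + 1·5 = 41.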